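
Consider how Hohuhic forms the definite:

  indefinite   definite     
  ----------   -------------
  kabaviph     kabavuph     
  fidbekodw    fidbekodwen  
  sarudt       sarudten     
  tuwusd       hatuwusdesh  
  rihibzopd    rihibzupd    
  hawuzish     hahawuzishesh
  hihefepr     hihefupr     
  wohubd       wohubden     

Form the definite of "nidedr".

nidedren

tuwusd and rihibzopd both end in -d yet inflect differently (hatuwusdesh, rihibzupd), so the final letter is not what conditions the rule; the second-to-last letter is.
"nidedr" has second-to-last letter 'd'. The stems whose second-to-last letter is 'd' (fidbekodw → fidbekodwen, sarudt → sarudten) add -en.
So nidedr → nidedren.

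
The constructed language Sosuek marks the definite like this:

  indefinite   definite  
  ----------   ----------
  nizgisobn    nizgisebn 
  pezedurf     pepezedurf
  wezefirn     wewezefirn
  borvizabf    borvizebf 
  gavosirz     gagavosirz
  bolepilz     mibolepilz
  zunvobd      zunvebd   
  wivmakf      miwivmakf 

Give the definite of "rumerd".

nizgisobn and wezefirn both end in -n yet inflect differently (nizgisebn, wewezefirn), so the final letter is not what conditions the rule; the second-to-last letter is.
"rumerd" has second-to-last letter 'r'. The stems whose second-to-last letter is 'r' (wezefirn → wewezefirn, gavosirz → gagavosirz, pezedurf → pepezedurf) repeat the first consonant+vowel as a prefix.
So rumerd → rurumerd.

rurumerd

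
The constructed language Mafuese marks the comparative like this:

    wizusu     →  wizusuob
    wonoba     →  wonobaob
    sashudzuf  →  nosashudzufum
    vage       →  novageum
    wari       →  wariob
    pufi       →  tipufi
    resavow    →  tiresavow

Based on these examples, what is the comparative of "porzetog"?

tiporzetog

wari and pufi both end in -i yet inflect differently (wariob, tipufi), so the final letter is not what conditions the rule; the first letter is.
"porzetog" begins with p-. The one such stem in the data (pufi → tipufi) adds the prefix ti-, so the same rule applies.
The other patterns: stems beginning with w- add -ob; stems beginning with s- or v- add no- … -um around the stem.
So porzetog → tiporzetog.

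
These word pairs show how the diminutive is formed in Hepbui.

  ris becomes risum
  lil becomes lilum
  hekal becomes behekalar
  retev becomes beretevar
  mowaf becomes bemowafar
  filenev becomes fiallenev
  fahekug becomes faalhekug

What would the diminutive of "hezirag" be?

healzirag

lil and hekal both end in -l yet inflect differently (lilum, behekalar), so the final letter is not what conditions the rule; the number of vowels is.
"hezirag" has 3 vowels. The stems with 3 vowels (filenev → fiallenev, fahekug → faalhekug) insert -al- after the first vowel.
The other patterns: stems with 1 vowel add -um; stems with 2 vowels add be- … -ar around the stem.
So hezirag → healzirag.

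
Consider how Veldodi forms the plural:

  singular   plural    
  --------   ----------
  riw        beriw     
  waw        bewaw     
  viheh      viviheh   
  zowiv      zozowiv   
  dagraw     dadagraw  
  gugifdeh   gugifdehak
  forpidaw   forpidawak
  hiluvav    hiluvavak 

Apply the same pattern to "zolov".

zozolov

riw and dagraw both end in -w yet inflect differently (beriw, dadagraw), so the final letter is not what conditions the rule; the number of vowels is.
"zolov" has 2 vowels. The stems with 2 vowels (viheh → viviheh, zowiv → zozowiv, dagraw → dadagraw) repeat the first consonant+vowel as a prefix.
So zolov → zozolov.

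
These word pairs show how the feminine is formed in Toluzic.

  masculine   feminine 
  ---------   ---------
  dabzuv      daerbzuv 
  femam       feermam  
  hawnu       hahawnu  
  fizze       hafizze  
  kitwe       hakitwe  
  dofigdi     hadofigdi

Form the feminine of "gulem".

guerlem

dabzuv and hawnu both have last vowel 'u' yet inflect differently (daerbzuv, hahawnu), so the last vowel is not what conditions the rule; whether the stem ends in a vowel or a consonant is.
"gulem" ends in a consonant. The stems ending in a consonant (dabzuv → daerbzuv, femam → feermam) insert -er- after the first vowel.
The other pattern: stems ending in a vowel add the prefix ha-.
So gulem → guerlem.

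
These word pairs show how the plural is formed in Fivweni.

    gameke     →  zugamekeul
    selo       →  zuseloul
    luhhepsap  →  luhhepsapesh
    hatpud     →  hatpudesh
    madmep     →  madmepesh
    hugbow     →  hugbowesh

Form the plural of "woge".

zuwogeul

selo and hugbow both have last vowel 'o' yet inflect differently (zuseloul, hugbowesh), so the last vowel is not what conditions the rule; whether the stem ends in a vowel or a consonant is.
"woge" ends in a vowel. The stems ending in a vowel (selo → zuseloul, gameke → zugamekeul) add zu- … -ul around the stem.
The other pattern: stems ending in a consonant add -esh.
So woge → zuwogeul.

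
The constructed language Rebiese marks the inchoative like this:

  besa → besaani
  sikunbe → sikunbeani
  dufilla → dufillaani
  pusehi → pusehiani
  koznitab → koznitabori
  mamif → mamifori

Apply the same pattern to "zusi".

besa and koznitab both have last vowel 'a' yet inflect differently (besaani, koznitabori), so the last vowel is not what conditions the rule; whether the stem ends in a vowel or a consonant is.
"zusi" ends in a vowel. The stems ending in a vowel (besa → besaani, sikunbe → sikunbeani, dufilla → dufillaani) add -ani.
So zusi → zusiani.

zusiani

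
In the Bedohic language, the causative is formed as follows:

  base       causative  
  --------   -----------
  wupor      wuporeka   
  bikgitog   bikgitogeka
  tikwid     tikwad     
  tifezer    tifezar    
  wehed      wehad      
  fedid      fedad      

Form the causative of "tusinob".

tusinobeka

wupor and tifezer both end in -r yet inflect differently (wuporeka, tifezar), so the final letter is not what conditions the rule; the last vowel is.
"tusinob" has last vowel 'o'. The stems whose last vowel is 'o' (wupor → wuporeka, bikgitog → bikgitogeka) add -eka.
So tusinob → tusinobeka.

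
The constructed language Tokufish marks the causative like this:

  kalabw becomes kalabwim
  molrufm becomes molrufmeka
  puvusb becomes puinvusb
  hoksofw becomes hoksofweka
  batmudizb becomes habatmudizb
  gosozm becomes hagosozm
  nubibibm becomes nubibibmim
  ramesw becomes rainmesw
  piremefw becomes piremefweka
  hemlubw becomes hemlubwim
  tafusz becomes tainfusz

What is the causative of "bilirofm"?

hemlubw and piremefw both end in -w yet inflect differently (hemlubwim, piremefweka), so the final letter is not what conditions the rule; the second-to-last letter is.
"bilirofm" has second-to-last letter 'f'. The stems whose second-to-last letter is 'f' (piremefw → piremefweka, molrufm → molrufmeka, hoksofw → hoksofweka) add -eka.
So bilirofm → bilirofmeka.

bilirofmeka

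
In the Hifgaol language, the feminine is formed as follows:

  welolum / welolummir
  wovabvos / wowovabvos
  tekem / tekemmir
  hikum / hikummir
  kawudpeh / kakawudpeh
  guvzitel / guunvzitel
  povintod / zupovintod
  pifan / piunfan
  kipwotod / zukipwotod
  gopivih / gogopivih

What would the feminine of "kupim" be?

"kupim" ends in -m. The stems ending in -m (hikum → hikummir, tekem → tekemmir, welolum → welolummir) double the final consonant and add -ir.
The other patterns: stems ending in -d add the prefix zu-; stems ending in -l or -n insert -un- after the first vowel; stems ending in -h or -s repeat the first consonant+vowel as a prefix.
So kupim → kupimmir.

kupimmir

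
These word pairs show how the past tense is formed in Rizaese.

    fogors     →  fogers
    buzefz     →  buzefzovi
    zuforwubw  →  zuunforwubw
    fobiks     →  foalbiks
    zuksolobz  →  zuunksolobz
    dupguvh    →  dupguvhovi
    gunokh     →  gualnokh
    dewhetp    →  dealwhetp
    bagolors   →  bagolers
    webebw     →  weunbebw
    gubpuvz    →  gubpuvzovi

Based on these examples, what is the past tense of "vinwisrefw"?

gubpuvz and zuksolobz both end in -z yet inflect differently (gubpuvzovi, zuunksolobz), so the final letter is not what conditions the rule; the second-to-last letter is.
"vinwisrefw" has second-to-last letter 'f'. The one such stem in the data (buzefz → buzefzovi) adds -ovi, so the same rule applies.
So vinwisrefw → vinwisrefwovi.

vinwisrefwovi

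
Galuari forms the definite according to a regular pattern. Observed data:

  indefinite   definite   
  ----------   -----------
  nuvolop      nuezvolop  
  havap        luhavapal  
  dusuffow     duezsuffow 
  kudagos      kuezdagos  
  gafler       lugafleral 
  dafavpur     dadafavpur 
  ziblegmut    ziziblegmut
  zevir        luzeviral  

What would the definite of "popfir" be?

nuvolop and havap both end in -p yet inflect differently (nuezvolop, luhavapal), so the final letter is not what conditions the rule; the last vowel is.
"popfir" has last vowel 'i'. The one such stem in the data (zevir → luzeviral) adds lu- … -al around the stem, so the same rule applies.
The other patterns: stems whose last vowel is 'u' repeat the first consonant+vowel as a prefix; stems whose last vowel is 'o' insert -ez- after the first vowel.
So popfir → lupopfiral.

lupopfiral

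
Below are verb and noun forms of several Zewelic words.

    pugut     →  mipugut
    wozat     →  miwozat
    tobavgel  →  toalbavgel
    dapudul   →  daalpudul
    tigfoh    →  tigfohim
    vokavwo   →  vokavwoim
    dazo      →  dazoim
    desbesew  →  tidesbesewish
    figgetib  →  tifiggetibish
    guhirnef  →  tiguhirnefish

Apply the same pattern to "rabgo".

pugut and dapudul both have last vowel 'u' yet inflect differently (mipugut, daalpudul), so the last vowel is not what conditions the rule; the final letter is.
"rabgo" ends in -o. The stems ending in -o (vokavwo → vokavwoim, dazo → dazoim) add -im.
So rabgo → rabgoim.

rabgoim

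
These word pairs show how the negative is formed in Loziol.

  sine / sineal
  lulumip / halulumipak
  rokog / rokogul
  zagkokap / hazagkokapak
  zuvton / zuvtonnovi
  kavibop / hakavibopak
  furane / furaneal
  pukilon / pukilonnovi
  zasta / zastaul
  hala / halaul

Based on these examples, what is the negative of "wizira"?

zuvton and kavibop both have last vowel 'o' yet inflect differently (zuvtonnovi, hakavibopak), so the last vowel is not what conditions the rule; the final letter is.
"wizira" ends in -a. The stems ending in -a (zasta → zastaul, hala → halaul) add -ul.
So wizira → wiziraul.

wiziraul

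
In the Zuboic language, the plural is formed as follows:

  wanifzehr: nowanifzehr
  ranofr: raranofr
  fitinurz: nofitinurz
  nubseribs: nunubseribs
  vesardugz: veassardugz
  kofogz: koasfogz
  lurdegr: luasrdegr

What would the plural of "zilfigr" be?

fitinurz and kofogz both end in -z yet inflect differently (nofitinurz, koasfogz), so the final letter is not what conditions the rule; the second-to-last letter is.
"zilfigr" has second-to-last letter 'g'. The stems whose second-to-last letter is 'g' (kofogz → koasfogz, lurdegr → luasrdegr, vesardugz → veassardugz) insert -as- after the first vowel.
The other patterns: stems whose second-to-last letter is 'h' or 'r' add the prefix no-; stems whose second-to-last letter is 'b' or 'f' repeat the first consonant+vowel as a prefix.
So zilfigr → ziaslfigr.

ziaslfigr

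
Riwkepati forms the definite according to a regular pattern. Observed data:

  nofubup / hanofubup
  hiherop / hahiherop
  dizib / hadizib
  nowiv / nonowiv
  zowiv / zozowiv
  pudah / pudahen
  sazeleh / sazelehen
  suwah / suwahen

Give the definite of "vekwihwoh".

vekwihwohen

dizib and nowiv both have last vowel 'i' yet inflect differently (hadizib, nonowiv), so the last vowel is not what conditions the rule; the final letter is.
"vekwihwoh" ends in -h. The stems ending in -h (pudah → pudahen, sazeleh → sazelehen, suwah → suwahen) add -en.
So vekwihwoh → vekwihwohen.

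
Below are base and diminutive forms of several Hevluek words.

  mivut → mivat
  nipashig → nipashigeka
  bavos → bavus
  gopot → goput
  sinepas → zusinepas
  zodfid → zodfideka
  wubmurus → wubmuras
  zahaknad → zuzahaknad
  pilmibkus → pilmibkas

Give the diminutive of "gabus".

zodfid and zahaknad both end in -d yet inflect differently (zodfideka, zuzahaknad), so the final letter is not what conditions the rule; the last vowel is.
"gabus" has last vowel 'u'. The stems whose last vowel is 'u' (wubmurus → wubmuras, mivut → mivat, pilmibkus → pilmibkas) change the last vowel to 'a'.
The other patterns: stems whose last vowel is 'i' add -eka; stems whose last vowel is 'a' add the prefix zu-; stems whose last vowel is 'o' change the last vowel to 'u'.
So gabus → gabas.

gabas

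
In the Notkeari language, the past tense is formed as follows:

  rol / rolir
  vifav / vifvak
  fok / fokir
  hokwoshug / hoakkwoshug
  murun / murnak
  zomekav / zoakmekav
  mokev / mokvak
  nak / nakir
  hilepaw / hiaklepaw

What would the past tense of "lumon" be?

vifav and zomekav both end in -v yet inflect differently (vifvak, zoakmekav), so the final letter is not what conditions the rule; the number of vowels is.
"lumon" has 2 vowels. The stems with 2 vowels (murun → murnak, vifav → vifvak, mokev → mokvak) delete the last vowel and add -ak.
So lumon → lumnak.

lumnak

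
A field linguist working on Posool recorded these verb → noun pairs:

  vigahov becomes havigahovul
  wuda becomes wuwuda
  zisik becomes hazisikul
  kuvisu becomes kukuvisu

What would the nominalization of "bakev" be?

"bakev" ends in a consonant. The stems ending in a consonant (zisik → hazisikul, vigahov → havigahovul) add ha- … -ul around the stem.
So bakev → habakevul.

habakevul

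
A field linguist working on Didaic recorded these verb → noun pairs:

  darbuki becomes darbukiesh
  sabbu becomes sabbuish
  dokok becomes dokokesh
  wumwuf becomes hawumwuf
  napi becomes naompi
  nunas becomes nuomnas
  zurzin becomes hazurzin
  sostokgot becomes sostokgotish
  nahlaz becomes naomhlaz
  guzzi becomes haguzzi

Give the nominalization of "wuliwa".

darbuki and napi both end in -i yet inflect differently (darbukiesh, naompi), so the final letter is not what conditions the rule; the first letter is.
"wuliwa" begins with w-. The one such stem in the data (wumwuf → hawumwuf) adds the prefix ha-, so the same rule applies.
The other patterns: stems beginning with d- add -esh; stems beginning with n- insert -om- after the first vowel; stems beginning with s- add -ish.
So wuliwa → hawuliwa.

hawuliwa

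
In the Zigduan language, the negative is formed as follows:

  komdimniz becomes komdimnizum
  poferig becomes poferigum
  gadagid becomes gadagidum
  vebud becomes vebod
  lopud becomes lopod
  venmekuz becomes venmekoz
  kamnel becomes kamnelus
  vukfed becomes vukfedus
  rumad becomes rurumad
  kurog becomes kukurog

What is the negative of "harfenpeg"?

gadagid and vebud both end in -d yet inflect differently (gadagidum, vebod), so the final letter is not what conditions the rule; the last vowel is.
"harfenpeg" has last vowel 'e'. The stems whose last vowel is 'e' (kamnel → kamnelus, vukfed → vukfedus) add -us.
So harfenpeg → harfenpegus.

harfenpegus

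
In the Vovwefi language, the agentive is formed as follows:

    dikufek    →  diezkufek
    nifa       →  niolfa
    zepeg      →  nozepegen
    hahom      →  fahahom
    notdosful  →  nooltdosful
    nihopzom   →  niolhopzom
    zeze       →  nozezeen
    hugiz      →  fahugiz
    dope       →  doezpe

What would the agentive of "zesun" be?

hahom and nihopzom both end in -m yet inflect differently (fahahom, niolhopzom), so the final letter is not what conditions the rule; the first letter is.
"zesun" begins with z-. The stems beginning with z- (zeze → nozezeen, zepeg → nozepegen) add no- … -en around the stem.
The other patterns: stems beginning with h- add the prefix fa-; stems beginning with n- insert -ol- after the first vowel; stems beginning with d- insert -ez- after the first vowel.
So zesun → nozesunen.

nozesunen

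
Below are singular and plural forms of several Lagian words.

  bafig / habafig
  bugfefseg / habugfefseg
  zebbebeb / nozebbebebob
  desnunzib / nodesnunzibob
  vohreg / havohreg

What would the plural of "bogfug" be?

"bogfug" ends in -g. The stems ending in -g (vohreg → havohreg, bugfefseg → habugfefseg, bafig → habafig) add the prefix ha-.
The other pattern: stems ending in -b add no- … -ob around the stem.
So bogfug → habogfug.

habogfug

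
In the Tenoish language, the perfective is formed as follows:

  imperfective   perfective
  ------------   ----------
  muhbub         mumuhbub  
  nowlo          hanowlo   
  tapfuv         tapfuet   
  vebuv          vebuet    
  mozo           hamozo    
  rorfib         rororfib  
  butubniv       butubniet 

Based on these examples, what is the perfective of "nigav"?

vebuv and muhbub both have last vowel 'u' yet inflect differently (vebuet, mumuhbub), so the last vowel is not what conditions the rule; the final letter is.
"nigav" ends in -v. The stems ending in -v (butubniv → butubniet, vebuv → vebuet, tapfuv → tapfuet) drop the final letter and add -et.
The other patterns: stems ending in -o add the prefix ha-; stems ending in -b repeat the first consonant+vowel as a prefix.
So nigav → nigaet.

nigaet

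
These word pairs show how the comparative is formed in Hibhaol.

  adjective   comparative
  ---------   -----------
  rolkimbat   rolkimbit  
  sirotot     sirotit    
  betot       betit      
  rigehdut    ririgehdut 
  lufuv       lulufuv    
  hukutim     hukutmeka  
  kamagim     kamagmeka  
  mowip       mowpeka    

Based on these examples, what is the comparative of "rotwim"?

rolkimbat and rigehdut both end in -t yet inflect differently (rolkimbit, ririgehdut), so the final letter is not what conditions the rule; the last vowel is.
"rotwim" has last vowel 'i'. The stems whose last vowel is 'i' (hukutim → hukutmeka, kamagim → kamagmeka, mowip → mowpeka) delete the last vowel and add -eka.
The other patterns: stems whose last vowel is 'a' or 'o' change the last vowel to 'i'; stems whose last vowel is 'u' repeat the first consonant+vowel as a prefix.
So rotwim → rotwmeka.

rotwmeka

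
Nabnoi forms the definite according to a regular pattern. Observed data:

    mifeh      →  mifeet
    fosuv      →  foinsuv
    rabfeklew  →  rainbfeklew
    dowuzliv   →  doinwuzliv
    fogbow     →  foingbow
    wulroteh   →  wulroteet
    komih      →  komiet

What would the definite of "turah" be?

turaet

mifeh and rabfeklew both have last vowel 'e' yet inflect differently (mifeet, rainbfeklew), so the last vowel is not what conditions the rule; the final letter is.
"turah" ends in -h. The stems ending in -h (mifeh → mifeet, komih → komiet, wulroteh → wulroteet) drop the final letter and add -et.
The other pattern: stems ending in -v or -w insert -in- after the first vowel.
So turah → turaet.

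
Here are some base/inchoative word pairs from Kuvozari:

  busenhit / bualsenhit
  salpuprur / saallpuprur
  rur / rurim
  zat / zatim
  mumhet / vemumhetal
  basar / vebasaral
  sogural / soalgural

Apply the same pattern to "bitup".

vebitupal

rur and basar both end in -r yet inflect differently (rurim, vebasaral), so the final letter is not what conditions the rule; the number of vowels is.
"bitup" has 2 vowels. The stems with 2 vowels (basar → vebasaral, mumhet → vemumhetal) add ve- … -al around the stem.
So bitup → vebitupal.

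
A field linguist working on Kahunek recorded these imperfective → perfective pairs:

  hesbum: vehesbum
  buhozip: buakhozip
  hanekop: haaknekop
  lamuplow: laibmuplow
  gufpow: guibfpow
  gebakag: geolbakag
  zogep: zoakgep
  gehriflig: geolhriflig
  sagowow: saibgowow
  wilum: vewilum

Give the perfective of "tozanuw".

lamuplow and hanekop both have last vowel 'o' yet inflect differently (laibmuplow, haaknekop), so the last vowel is not what conditions the rule; the final letter is.
"tozanuw" ends in -w. The stems ending in -w (lamuplow → laibmuplow, sagowow → saibgowow, gufpow → guibfpow) insert -ib- after the first vowel.
The other patterns: stems ending in -p insert -ak- after the first vowel; stems ending in -g insert -ol- after the first vowel; stems ending in -m add the prefix ve-.
So tozanuw → toibzanuw.

toibzanuw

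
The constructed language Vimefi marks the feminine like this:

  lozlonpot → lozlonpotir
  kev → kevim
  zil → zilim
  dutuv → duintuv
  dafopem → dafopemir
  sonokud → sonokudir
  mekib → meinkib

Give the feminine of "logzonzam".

logzonzamir

kev and dutuv both end in -v yet inflect differently (kevim, duintuv), so the final letter is not what conditions the rule; the number of vowels is.
"logzonzam" has 3 vowels. The stems with 3 vowels (dafopem → dafopemir, lozlonpot → lozlonpotir, sonokud → sonokudir) add -ir.
So logzonzam → logzonzamir.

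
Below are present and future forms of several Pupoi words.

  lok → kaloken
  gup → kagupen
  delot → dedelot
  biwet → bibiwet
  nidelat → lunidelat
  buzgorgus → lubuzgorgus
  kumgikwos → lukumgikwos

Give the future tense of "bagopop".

lubagopop

delot and nidelat both end in -t yet inflect differently (dedelot, lunidelat), so the final letter is not what conditions the rule; the number of vowels is.
"bagopop" has 3 vowels. The stems with 3 vowels (nidelat → lunidelat, buzgorgus → lubuzgorgus, kumgikwos → lukumgikwos) add the prefix lu-.
The other patterns: stems with 1 vowel add ka- … -en around the stem; stems with 2 vowels repeat the first consonant+vowel as a prefix.
So bagopop → lubagopop.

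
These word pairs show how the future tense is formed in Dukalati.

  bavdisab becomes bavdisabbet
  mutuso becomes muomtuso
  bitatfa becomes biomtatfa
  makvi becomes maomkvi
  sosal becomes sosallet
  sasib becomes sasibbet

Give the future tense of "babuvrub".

babuvrubbet

bitatfa and bavdisab both have last vowel 'a' yet inflect differently (biomtatfa, bavdisabbet), so the last vowel is not what conditions the rule; whether the stem ends in a vowel or a consonant is.
"babuvrub" ends in a consonant. The stems ending in a consonant (bavdisab → bavdisabbet, sosal → sosallet, sasib → sasibbet) double the final consonant and add -et.
The other pattern: stems ending in a vowel insert -om- after the first vowel.
So babuvrub → babuvrubbet.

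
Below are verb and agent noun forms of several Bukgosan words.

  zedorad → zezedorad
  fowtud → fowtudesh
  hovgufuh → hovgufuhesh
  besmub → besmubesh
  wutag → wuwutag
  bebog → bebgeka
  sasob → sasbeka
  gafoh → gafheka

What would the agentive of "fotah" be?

besmub and sasob both end in -b yet inflect differently (besmubesh, sasbeka), so the final letter is not what conditions the rule; the last vowel is.
"fotah" has last vowel 'a'. The stems whose last vowel is 'a' (wutag → wuwutag, zedorad → zezedorad) repeat the first consonant+vowel as a prefix.
So fotah → fofotah.

fofotah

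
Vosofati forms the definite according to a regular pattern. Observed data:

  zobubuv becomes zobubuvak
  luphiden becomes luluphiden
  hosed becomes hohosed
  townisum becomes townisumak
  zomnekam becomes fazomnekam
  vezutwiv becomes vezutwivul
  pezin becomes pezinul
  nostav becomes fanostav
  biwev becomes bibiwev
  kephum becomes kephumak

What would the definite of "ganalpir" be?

ganalpirul

"ganalpir" has last vowel 'i'. The stems whose last vowel is 'i' (pezin → pezinul, vezutwiv → vezutwivul) add -ul.
So ganalpir → ganalpirul.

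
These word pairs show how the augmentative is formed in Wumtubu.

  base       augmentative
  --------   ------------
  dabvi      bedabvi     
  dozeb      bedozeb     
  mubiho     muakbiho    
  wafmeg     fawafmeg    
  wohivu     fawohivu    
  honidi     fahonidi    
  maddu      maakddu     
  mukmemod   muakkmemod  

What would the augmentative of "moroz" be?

maddu and wohivu both end in -u yet inflect differently (maakddu, fawohivu), so the final letter is not what conditions the rule; the first letter is.
"moroz" begins with m-. The stems beginning with m- (maddu → maakddu, mubiho → muakbiho, mukmemod → muakkmemod) insert -ak- after the first vowel.
So moroz → moakroz.

moakroz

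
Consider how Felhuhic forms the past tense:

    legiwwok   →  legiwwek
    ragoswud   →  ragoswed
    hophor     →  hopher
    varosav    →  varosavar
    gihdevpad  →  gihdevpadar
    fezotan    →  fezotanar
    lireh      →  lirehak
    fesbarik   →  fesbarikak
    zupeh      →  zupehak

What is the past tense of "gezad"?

gezadar

ragoswud and gihdevpad both end in -d yet inflect differently (ragoswed, gihdevpadar), so the final letter is not what conditions the rule; the last vowel is.
"gezad" has last vowel 'a'. The stems whose last vowel is 'a' (varosav → varosavar, gihdevpad → gihdevpadar, fezotan → fezotanar) add -ar.
So gezad → gezadar.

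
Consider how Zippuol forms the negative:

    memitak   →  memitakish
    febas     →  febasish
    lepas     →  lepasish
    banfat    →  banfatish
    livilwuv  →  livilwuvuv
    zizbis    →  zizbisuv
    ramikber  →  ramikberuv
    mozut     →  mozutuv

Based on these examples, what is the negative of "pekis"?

febas and zizbis both end in -s yet inflect differently (febasish, zizbisuv), so the final letter is not what conditions the rule; the last vowel is.
"pekis" has last vowel 'i'. The one such stem in the data (zizbis → zizbisuv) adds -uv, so the same rule applies.
The other pattern: stems whose last vowel is 'a' add -ish.
So pekis → pekisuv.

pekisuv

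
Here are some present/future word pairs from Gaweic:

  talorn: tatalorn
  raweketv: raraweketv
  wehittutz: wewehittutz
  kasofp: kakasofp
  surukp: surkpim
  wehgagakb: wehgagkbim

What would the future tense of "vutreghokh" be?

surukp and kasofp both end in -p yet inflect differently (surkpim, kakasofp), so the final letter is not what conditions the rule; the second-to-last letter is.
"vutreghokh" has second-to-last letter 'k'. The stems whose second-to-last letter is 'k' (surukp → surkpim, wehgagakb → wehgagkbim) delete the last vowel and add -im.
The other pattern: stems whose second-to-last letter is 'f', 'r' or 't' repeat the first consonant+vowel as a prefix.
So vutreghokh → vutreghkhim.

vutreghkhim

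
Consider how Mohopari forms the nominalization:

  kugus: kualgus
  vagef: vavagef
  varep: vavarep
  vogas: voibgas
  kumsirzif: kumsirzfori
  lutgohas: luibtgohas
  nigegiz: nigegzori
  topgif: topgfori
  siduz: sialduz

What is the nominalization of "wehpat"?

kugus and lutgohas both end in -s yet inflect differently (kualgus, luibtgohas), so the final letter is not what conditions the rule; the last vowel is.
"wehpat" has last vowel 'a'. The stems whose last vowel is 'a' (lutgohas → luibtgohas, vogas → voibgas) insert -ib- after the first vowel.
So wehpat → weibhpat.

weibhpat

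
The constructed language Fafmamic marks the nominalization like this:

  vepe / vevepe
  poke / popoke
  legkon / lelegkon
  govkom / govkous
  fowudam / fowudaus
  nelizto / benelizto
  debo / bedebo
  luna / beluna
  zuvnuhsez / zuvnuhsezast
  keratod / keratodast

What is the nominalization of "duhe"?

legkon and govkom both have last vowel 'o' yet inflect differently (lelegkon, govkous), so the last vowel is not what conditions the rule; the final letter is.
"duhe" ends in -e. The stems ending in -e (vepe → vevepe, poke → popoke) repeat the first consonant+vowel as a prefix.
The other patterns: stems ending in -m drop the final letter and add -us; stems ending in -a or -o add the prefix be-; stems ending in -d or -z add -ast.
So duhe → duduhe.

duduhe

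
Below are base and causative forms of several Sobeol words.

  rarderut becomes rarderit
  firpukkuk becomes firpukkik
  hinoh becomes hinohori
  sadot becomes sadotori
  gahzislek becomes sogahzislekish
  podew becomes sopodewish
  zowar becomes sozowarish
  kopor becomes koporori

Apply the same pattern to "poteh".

sadot and rarderut both end in -t yet inflect differently (sadotori, rarderit), so the final letter is not what conditions the rule; the last vowel is.
"poteh" has last vowel 'e'. The stems whose last vowel is 'e' (podew → sopodewish, gahzislek → sogahzislekish) add so- … -ish around the stem.
The other patterns: stems whose last vowel is 'o' add -ori; stems whose last vowel is 'u' change the last vowel to 'i'.
So poteh → sopotehish.

sopotehish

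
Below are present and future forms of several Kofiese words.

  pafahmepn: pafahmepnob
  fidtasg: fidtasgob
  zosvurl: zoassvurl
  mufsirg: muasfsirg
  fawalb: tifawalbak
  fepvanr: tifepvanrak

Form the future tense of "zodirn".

zoasdirn

fidtasg and mufsirg both end in -g yet inflect differently (fidtasgob, muasfsirg), so the final letter is not what conditions the rule; the second-to-last letter is.
"zodirn" has second-to-last letter 'r'. The stems whose second-to-last letter is 'r' (zosvurl → zoassvurl, mufsirg → muasfsirg) insert -as- after the first vowel.
So zodirn → zoasdirn.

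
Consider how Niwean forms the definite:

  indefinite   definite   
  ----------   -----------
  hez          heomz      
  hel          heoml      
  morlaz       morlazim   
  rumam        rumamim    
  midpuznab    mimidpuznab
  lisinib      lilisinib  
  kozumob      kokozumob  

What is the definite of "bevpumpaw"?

hez and morlaz both end in -z yet inflect differently (heomz, morlazim), so the final letter is not what conditions the rule; the number of vowels is.
"bevpumpaw" has 3 vowels. The stems with 3 vowels (midpuznab → mimidpuznab, lisinib → lilisinib, kozumob → kokozumob) repeat the first consonant+vowel as a prefix.
So bevpumpaw → bebevpumpaw.

bebevpumpaw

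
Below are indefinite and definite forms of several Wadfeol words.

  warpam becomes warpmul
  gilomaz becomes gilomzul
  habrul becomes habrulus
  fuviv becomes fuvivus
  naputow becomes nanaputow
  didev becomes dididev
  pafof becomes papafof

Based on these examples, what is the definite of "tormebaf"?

fuviv and didev both end in -v yet inflect differently (fuvivus, dididev), so the final letter is not what conditions the rule; the last vowel is.
"tormebaf" has last vowel 'a'. The stems whose last vowel is 'a' (warpam → warpmul, gilomaz → gilomzul) delete the last vowel and add -ul.
So tormebaf → tormebful.

tormebful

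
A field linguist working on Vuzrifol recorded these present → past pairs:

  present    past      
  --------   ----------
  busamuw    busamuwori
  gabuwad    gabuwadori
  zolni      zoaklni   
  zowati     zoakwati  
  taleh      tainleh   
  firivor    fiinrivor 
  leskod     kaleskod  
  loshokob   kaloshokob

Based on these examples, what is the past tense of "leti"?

gabuwad and leskod both end in -d yet inflect differently (gabuwadori, kaleskod), so the final letter is not what conditions the rule; the first letter is.
"leti" begins with l-. The stems beginning with l- (leskod → kaleskod, loshokob → kaloshokob) add the prefix ka-.
The other patterns: stems beginning with b- or g- add -ori; stems beginning with z- insert -ak- after the first vowel; stems beginning with f- or t- insert -in- after the first vowel.
So leti → kaleti.

kaleti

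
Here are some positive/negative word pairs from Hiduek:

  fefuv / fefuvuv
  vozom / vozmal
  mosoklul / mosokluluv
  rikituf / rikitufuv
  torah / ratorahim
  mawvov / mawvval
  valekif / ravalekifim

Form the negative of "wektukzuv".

mawvov and fefuv both end in -v yet inflect differently (mawvval, fefuvuv), so the final letter is not what conditions the rule; the last vowel is.
"wektukzuv" has last vowel 'u'. The stems whose last vowel is 'u' (mosoklul → mosokluluv, rikituf → rikitufuv, fefuv → fefuvuv) add -uv.
The other patterns: stems whose last vowel is 'o' delete the last vowel and add -al; stems whose last vowel is 'a' or 'i' add ra- … -im around the stem.
So wektukzuv → wektukzuvuv.

wektukzuvuv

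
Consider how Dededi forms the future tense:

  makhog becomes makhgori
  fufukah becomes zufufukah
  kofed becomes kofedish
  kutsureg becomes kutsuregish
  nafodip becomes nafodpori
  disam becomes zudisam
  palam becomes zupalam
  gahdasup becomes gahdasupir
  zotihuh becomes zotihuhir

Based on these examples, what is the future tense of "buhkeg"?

buhkegish

"buhkeg" has last vowel 'e'. The stems whose last vowel is 'e' (kutsureg → kutsuregish, kofed → kofedish) add -ish.
The other patterns: stems whose last vowel is 'u' add -ir; stems whose last vowel is 'i' or 'o' delete the last vowel and add -ori; stems whose last vowel is 'a' add the prefix zu-.
So buhkeg → buhkegish.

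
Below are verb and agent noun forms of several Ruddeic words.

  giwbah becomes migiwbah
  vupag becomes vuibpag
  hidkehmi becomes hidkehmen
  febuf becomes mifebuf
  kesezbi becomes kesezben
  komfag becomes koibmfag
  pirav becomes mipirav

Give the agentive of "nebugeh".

komfag and pirav both have last vowel 'a' yet inflect differently (koibmfag, mipirav), so the last vowel is not what conditions the rule; the final letter is.
"nebugeh" ends in -h. The one such stem in the data (giwbah → migiwbah) adds the prefix mi-, so the same rule applies.
So nebugeh → minebugeh.

minebugeh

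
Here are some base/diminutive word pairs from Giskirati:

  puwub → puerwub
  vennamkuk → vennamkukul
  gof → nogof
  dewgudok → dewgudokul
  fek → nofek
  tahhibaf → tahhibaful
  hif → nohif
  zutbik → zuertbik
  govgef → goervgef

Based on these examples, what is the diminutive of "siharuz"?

"siharuz" has 3 vowels. The stems with 3 vowels (vennamkuk → vennamkukul, tahhibaf → tahhibaful, dewgudok → dewgudokul) add -ul.
The other patterns: stems with 1 vowel add the prefix no-; stems with 2 vowels insert -er- after the first vowel.
So siharuz → siharuzul.

siharuzul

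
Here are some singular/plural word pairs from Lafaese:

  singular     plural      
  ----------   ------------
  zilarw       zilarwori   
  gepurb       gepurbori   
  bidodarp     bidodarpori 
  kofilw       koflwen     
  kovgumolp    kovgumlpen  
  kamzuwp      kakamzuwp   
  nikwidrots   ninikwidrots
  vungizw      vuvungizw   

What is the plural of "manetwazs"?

zilarw and kofilw both end in -w yet inflect differently (zilarwori, koflwen), so the final letter is not what conditions the rule; the second-to-last letter is.
"manetwazs" has second-to-last letter 'z'. The one such stem in the data (vungizw → vuvungizw) repeats the first consonant+vowel as a prefix (as do kamzuwp, nikwidrots), so the same rule applies.
So manetwazs → mamanetwazs.

mamanetwazs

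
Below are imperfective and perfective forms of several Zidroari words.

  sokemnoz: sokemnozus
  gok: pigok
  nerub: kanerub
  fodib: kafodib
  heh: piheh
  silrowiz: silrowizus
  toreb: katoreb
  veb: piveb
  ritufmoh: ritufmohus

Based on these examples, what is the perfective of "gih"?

veb and fodib both end in -b yet inflect differently (piveb, kafodib), so the final letter is not what conditions the rule; the number of vowels is.
"gih" has 1 vowel. The stems with 1 vowel (veb → piveb, gok → pigok, heh → piheh) add the prefix pi-.
The other patterns: stems with 2 vowels add the prefix ka-; stems with 3 vowels add -us.
So gih → pigih.

pigih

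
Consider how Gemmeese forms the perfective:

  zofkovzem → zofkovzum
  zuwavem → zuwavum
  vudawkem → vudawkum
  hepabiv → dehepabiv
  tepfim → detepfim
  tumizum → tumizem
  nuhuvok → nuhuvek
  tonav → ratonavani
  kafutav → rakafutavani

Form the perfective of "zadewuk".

zofkovzem and tepfim both end in -m yet inflect differently (zofkovzum, detepfim), so the final letter is not what conditions the rule; the last vowel is.
"zadewuk" has last vowel 'u'. The one such stem in the data (tumizum → tumizem) changes the last vowel to 'e' (as does nuhuvok), so the same rule applies.
So zadewuk → zadewek.

zadewek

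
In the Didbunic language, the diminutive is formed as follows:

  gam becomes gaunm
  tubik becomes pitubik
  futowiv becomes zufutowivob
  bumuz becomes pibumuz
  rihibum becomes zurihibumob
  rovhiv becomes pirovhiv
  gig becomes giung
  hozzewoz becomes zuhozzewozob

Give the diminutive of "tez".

bumuz and hozzewoz both end in -z yet inflect differently (pibumuz, zuhozzewozob), so the final letter is not what conditions the rule; the number of vowels is.
"tez" has 1 vowel. The stems with 1 vowel (gam → gaunm, gig → giung) insert -un- after the first vowel.
So tez → teunz.

teunz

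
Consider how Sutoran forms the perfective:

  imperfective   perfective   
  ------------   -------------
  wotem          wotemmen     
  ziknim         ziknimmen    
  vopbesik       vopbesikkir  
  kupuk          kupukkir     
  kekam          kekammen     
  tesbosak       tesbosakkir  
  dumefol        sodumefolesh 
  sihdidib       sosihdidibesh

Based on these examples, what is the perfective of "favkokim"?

tesbosak and kekam both have last vowel 'a' yet inflect differently (tesbosakkir, kekammen), so the last vowel is not what conditions the rule; the final letter is.
"favkokim" ends in -m. The stems ending in -m (kekam → kekammen, wotem → wotemmen, ziknim → ziknimmen) double the final consonant and add -en.
The other patterns: stems ending in -k double the final consonant and add -ir; stems ending in -b or -l add so- … -esh around the stem.
So favkokim → favkokimmen.

favkokimmen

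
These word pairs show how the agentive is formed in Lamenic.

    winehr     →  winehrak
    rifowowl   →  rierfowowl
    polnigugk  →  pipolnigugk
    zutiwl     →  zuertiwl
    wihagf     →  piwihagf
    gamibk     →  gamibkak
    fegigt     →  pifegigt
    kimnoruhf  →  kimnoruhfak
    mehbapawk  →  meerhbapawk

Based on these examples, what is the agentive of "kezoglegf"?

mehbapawk and polnigugk both end in -k yet inflect differently (meerhbapawk, pipolnigugk), so the final letter is not what conditions the rule; the second-to-last letter is.
"kezoglegf" has second-to-last letter 'g'. The stems whose second-to-last letter is 'g' (fegigt → pifegigt, wihagf → piwihagf, polnigugk → pipolnigugk) add the prefix pi-.
So kezoglegf → pikezoglegf.

pikezoglegf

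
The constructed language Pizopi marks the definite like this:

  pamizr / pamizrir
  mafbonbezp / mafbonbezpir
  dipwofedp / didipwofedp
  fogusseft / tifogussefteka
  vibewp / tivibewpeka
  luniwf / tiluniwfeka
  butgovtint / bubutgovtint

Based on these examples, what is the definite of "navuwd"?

tinavuwdeka

"navuwd" has second-to-last letter 'w'. The stems whose second-to-last letter is 'w' (vibewp → tivibewpeka, luniwf → tiluniwfeka) add ti- … -eka around the stem.
The other patterns: stems whose second-to-last letter is 'd' or 'n' repeat the first consonant+vowel as a prefix; stems whose second-to-last letter is 'z' add -ir.
So navuwd → tinavuwdeka.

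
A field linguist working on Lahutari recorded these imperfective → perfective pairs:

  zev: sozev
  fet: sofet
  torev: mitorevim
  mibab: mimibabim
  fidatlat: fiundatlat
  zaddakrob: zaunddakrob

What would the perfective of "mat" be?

zev and torev both end in -v yet inflect differently (sozev, mitorevim), so the final letter is not what conditions the rule; the number of vowels is.
"mat" has 1 vowel. The stems with 1 vowel (zev → sozev, fet → sofet) add the prefix so-.
The other patterns: stems with 2 vowels add mi- … -im around the stem; stems with 3 vowels insert -un- after the first vowel.
So mat → somat.

somat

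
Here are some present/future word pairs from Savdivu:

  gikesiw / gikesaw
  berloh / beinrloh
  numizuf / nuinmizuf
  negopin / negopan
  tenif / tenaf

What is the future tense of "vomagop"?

voinmagop

tenif and numizuf both end in -f yet inflect differently (tenaf, nuinmizuf), so the final letter is not what conditions the rule; the last vowel is.
"vomagop" has last vowel 'o'. The one such stem in the data (berloh → beinrloh) inserts -in- after the first vowel (as does numizuf), so the same rule applies.
So vomagop → voinmagop.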